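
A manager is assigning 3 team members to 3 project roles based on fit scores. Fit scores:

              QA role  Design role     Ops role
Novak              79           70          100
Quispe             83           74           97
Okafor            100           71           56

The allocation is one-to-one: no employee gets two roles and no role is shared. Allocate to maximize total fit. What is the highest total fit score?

This is a one-to-one assignment (maximum-weight bipartite matching).
Optimal: Novak→Ops role (100 pts), Quispe→Design role (74 pts), Okafor→QA role (100 pts) — total 100+74+100 = 274 pts.
Row-greedy (each employee in turn takes its best remaining role) gives 254 pts, worse by 20.
Next-best assignment: Novak→Design role, Quispe→Ops role, Okafor→QA role = 267 pts.
Swapping Novak↔Okafor (Novak→QA role 79 pts, Okafor→Ops role 56 pts) loses 65.

Maximum total: 274 pts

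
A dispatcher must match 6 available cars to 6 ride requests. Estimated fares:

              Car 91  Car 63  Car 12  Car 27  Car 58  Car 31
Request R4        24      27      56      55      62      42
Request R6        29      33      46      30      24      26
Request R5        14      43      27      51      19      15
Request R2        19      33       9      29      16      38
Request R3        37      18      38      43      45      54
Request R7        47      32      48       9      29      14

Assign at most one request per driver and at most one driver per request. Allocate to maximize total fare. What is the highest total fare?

Treat this as an assignment problem: match each driver to one request.
Optimal: Car 91→Request R7 ($47), Car 63→Request R2 ($33), Car 12→Request R6 ($46), Car 27→Request R5 ($51), Car 58→Request R4 ($62), Car 31→Request R3 ($54) — total 47+33+46+51+62+54 = $293.
Column-greedy (each request in turn goes to its best remaining driver) gives $266, worse by 27.
Next-best assignment: Car 91→Request R7, Car 63→Request R5, Car 12→Request R6, Car 27→Request R2, Car 58→Request R4, Car 31→Request R3 = $281.

Maximum total: $293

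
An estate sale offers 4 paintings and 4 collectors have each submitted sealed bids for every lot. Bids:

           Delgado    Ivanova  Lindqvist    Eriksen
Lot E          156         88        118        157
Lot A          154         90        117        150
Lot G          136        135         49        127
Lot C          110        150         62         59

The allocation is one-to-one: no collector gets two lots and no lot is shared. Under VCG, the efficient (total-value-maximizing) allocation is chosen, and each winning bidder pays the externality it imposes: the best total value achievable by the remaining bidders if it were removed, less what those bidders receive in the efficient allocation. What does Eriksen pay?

Eriksen pays $20.

Efficient allocation: Delgado→Lot G ($136), Ivanova→Lot C ($150), Lindqvist→Lot A ($117), Eriksen→Lot E ($157); total welfare W = $560.
Eriksen receives Lot E at value $157, so the others get W − 157 = $403.
Without Eriksen: best allocation of the remaining 3 bidders over all 4 lots is Delgado→Lot E ($156), Ivanova→Lot C ($150), Lindqvist→Lot A ($117), total $423.
VCG payment = (others' best without Eriksen) − (others' welfare with Eriksen) = 423 − 403 = $20.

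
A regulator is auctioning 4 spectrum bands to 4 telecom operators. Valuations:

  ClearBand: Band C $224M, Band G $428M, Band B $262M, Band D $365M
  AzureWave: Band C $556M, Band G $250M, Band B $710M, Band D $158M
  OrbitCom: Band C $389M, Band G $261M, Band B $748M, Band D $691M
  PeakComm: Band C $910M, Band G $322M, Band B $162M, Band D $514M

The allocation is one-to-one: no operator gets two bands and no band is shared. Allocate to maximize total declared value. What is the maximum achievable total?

Maximum total: $2739M

Treat this as an assignment problem: match each operator to one band.
Optimal: ClearBand→Band G ($428M), AzureWave→Band B ($710M), OrbitCom→Band D ($691M), PeakComm→Band C ($910M) — total 428+710+691+910 = $2739M.
Max-entry greedy (repeatedly take the single best remaining cell) gives $2244M, worse by 495.
Swapping ClearBand↔AzureWave (ClearBand→Band B $262M, AzureWave→Band G $250M) loses 626.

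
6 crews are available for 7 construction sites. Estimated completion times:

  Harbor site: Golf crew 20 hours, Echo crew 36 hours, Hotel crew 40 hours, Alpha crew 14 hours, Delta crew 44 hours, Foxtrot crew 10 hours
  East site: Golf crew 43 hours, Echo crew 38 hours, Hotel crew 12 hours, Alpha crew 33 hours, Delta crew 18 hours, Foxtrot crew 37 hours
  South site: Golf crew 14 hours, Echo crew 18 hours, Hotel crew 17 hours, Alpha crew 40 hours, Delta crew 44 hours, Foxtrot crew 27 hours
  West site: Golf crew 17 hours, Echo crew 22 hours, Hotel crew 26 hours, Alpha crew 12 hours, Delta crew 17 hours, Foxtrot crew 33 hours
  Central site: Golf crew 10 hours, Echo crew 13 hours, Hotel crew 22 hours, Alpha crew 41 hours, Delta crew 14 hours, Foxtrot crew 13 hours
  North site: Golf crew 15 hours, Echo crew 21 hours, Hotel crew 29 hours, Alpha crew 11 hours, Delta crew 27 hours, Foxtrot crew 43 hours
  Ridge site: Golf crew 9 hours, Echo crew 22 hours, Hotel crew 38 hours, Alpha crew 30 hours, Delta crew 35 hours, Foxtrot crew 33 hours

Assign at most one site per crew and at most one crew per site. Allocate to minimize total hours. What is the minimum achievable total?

Min total: 72 hours

Optimal: Golf crew→Ridge site (9 hours), Echo crew→Central site (13 hours), Hotel crew→East site (12 hours), Alpha crew→North site (11 hours), Delta crew→West site (17 hours), Foxtrot crew→Harbor site (10 hours) — total 9+13+12+11+17+10 = 72 hours.
Column-greedy (each site in turn goes to its cheapest remaining crew) gives 88 hours, worse by 16.
Checked against all permutations: 72 hours is optimal.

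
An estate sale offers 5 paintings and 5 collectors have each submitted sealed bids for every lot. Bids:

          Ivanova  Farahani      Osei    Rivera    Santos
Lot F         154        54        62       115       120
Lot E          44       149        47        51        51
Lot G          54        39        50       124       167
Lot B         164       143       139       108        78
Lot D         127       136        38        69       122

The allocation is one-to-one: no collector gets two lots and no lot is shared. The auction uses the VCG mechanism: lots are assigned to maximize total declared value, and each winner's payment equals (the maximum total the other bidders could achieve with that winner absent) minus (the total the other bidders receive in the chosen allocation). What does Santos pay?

Santos pays $36.

Efficient allocation: Ivanova→Lot D ($127), Farahani→Lot E ($149), Osei→Lot B ($139), Rivera→Lot F ($115), Santos→Lot G ($167); total welfare W = $697.
Santos receives Lot G at value $167, so the others get W − 167 = $530.
Without Santos: best allocation of the remaining 4 bidders over all 5 lots is Ivanova→Lot F ($154), Farahani→Lot E ($149), Osei→Lot B ($139), Rivera→Lot G ($124), total $566.
VCG payment = (others' best without Santos) − (others' welfare with Santos) = 566 − 530 = $36.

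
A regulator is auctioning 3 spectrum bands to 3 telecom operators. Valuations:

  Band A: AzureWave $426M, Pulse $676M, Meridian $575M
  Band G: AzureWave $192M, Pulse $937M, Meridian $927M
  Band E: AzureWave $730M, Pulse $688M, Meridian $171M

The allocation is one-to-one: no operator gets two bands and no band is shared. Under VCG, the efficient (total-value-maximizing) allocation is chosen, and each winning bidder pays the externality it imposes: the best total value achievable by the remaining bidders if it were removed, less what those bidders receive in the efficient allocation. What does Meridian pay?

Efficient allocation: AzureWave→Band E ($730M), Pulse→Band A ($676M), Meridian→Band G ($927M); total welfare W = $2333M.
Meridian receives Band G at value $927M, so the others get W − 927 = $1406M.
Without Meridian: best allocation of the remaining 2 bidders over all 3 bands is AzureWave→Band E ($730M), Pulse→Band G ($937M), total $1667M.
VCG payment = (others' best without Meridian) − (others' welfare with Meridian) = 1667 − 1406 = $261M.

Meridian pays $261M.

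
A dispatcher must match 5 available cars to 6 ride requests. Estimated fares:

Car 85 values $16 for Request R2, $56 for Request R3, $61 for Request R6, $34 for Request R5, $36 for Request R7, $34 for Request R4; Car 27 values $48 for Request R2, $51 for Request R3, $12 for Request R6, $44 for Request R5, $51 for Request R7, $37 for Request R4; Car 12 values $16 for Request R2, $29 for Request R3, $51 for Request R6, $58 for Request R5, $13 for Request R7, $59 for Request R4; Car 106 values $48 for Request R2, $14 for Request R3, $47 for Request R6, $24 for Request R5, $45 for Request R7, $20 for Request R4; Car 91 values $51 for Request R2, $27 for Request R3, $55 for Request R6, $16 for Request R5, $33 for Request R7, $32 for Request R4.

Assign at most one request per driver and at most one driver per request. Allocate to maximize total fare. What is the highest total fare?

Optimal: Car 85→Request R3 ($56), Car 27→Request R7 ($51), Car 12→Request R4 ($59), Car 106→Request R2 ($48), Car 91→Request R6 ($55) — total 56+51+59+48+55 = $269.
Column-greedy (each request in turn goes to its best remaining driver) gives $247, worse by 22.
Next-best assignment: Car 85→Request R3, Car 27→Request R7, Car 12→Request R5, Car 106→Request R2, Car 91→Request R6 = $268.
Checked against all permutations: $269 is optimal.

Maximum total: $269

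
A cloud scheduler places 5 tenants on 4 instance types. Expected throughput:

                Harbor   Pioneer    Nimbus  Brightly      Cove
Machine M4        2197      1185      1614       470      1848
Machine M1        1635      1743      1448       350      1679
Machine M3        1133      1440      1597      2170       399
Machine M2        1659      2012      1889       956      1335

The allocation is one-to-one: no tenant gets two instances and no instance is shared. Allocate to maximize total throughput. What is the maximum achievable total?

This is the linear assignment problem.
Optimal: Harbor→Machine M4 (2197 ops/s), Cove→Machine M1 (1679 ops/s), Brightly→Machine M3 (2170 ops/s), Pioneer→Machine M2 (2012 ops/s) — total 2197+1679+2170+2012 = 8058 ops/s.
Column-greedy (each instance in turn goes to its best remaining tenant) gives 7999 ops/s, worse by 59.
Swapping Pioneer↔Cove (Pioneer→Machine M1 1743 ops/s, Cove→Machine M2 1335 ops/s) loses 613.

Max total: 8058 ops/s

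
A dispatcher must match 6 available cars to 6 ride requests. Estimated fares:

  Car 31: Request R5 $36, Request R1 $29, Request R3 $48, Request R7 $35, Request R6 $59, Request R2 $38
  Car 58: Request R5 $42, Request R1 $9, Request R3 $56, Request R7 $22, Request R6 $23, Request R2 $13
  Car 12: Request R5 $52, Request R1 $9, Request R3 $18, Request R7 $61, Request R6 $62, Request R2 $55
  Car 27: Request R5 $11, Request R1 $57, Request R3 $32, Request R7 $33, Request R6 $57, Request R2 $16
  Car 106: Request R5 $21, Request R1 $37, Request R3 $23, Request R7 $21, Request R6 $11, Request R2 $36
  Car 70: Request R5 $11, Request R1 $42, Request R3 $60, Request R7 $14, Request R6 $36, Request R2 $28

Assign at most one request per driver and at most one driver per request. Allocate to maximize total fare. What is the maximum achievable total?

Treat this as an assignment problem: match each driver to one request.
Optimal: Car 31→Request R6 ($59), Car 58→Request R5 ($42), Car 12→Request R7 ($61), Car 27→Request R1 ($57), Car 106→Request R2 ($36), Car 70→Request R3 ($60) — total 59+42+61+57+36+60 = $315.
Row-greedy (each driver in turn takes its best remaining request) gives $280, worse by 35.
Swapping Car 106↔Car 12 (Car 106→Request R7 $21, Car 12→Request R2 $55) loses 21.

Max total: $315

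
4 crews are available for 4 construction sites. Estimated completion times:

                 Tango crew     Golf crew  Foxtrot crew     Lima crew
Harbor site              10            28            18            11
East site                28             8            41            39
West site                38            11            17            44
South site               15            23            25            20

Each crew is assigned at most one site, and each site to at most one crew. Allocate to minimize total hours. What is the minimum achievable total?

This is the linear assignment problem.
Optimal: Tango crew→South site (15 hours), Golf crew→East site (8 hours), Foxtrot crew→West site (17 hours), Lima crew→Harbor site (11 hours) — total 15+8+17+11 = 51 hours.
Column-greedy (each site in turn goes to its cheapest remaining crew) gives 55 hours, worse by 4.

Min total: 51 hours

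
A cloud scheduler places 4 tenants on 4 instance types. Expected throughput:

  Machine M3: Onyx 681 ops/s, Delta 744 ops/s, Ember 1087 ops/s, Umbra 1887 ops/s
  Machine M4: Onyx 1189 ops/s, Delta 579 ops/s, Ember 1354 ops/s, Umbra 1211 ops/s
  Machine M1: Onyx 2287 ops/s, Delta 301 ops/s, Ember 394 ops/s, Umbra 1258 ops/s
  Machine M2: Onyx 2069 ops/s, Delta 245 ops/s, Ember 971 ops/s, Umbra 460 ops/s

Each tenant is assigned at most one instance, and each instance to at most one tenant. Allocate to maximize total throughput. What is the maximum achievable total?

Max total: 5773 ops/s

Optimal: Onyx→Machine M1 (2287 ops/s), Delta→Machine M2 (245 ops/s), Ember→Machine M4 (1354 ops/s), Umbra→Machine M3 (1887 ops/s) — total 2287+245+1354+1887 = 5773 ops/s.
Next-best assignment: Onyx→Machine M1, Delta→Machine M4, Ember→Machine M2, Umbra→Machine M3 = 5724 ops/s.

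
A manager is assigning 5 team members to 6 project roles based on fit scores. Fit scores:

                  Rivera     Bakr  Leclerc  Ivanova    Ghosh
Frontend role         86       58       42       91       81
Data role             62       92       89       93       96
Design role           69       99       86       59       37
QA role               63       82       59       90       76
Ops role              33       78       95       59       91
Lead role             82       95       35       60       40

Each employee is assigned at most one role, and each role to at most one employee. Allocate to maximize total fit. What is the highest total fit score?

Maximum total: 466 pts

Optimal: Rivera→Frontend role (86 pts), Bakr→Design role (99 pts), Leclerc→Ops role (95 pts), Ivanova→QA role (90 pts), Ghosh→Data role (96 pts) — total 86+99+95+90+96 = 466 pts.
Max-entry greedy (repeatedly take the single best remaining cell) gives 463 pts, worse by 3.
Next-best assignment: Rivera→Lead role, Bakr→Design role, Leclerc→Ops role, Ivanova→Frontend role, Ghosh→Data role = 463 pts.
Swapping Ghosh↔Rivera (Ghosh→Frontend role 81 pts, Rivera→Data role 62 pts) loses 39.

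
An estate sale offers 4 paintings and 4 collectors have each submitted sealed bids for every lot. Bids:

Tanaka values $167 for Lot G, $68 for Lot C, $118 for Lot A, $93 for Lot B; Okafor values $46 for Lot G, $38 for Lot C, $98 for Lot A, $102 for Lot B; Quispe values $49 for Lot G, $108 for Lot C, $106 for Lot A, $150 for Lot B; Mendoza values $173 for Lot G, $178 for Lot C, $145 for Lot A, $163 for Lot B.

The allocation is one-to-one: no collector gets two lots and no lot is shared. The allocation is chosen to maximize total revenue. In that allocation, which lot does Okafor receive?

Optimal: Tanaka→Lot G ($167), Okafor→Lot A ($98), Quispe→Lot B ($150), Mendoza→Lot C ($178) — total 167+98+150+178 = $593.
Row-greedy (each collector in turn takes its best remaining lot) gives $522, worse by 71.
Next-best assignment: Tanaka→Lot G, Okafor→Lot B, Quispe→Lot A, Mendoza→Lot C = $553.
No other one-to-one assignment exceeds $593.
Okafor's own top lot is Lot B ($102), but forcing Okafor→Lot B and reassigning the rest optimally gives only $553 — worse by 40.

Okafor receives Lot A.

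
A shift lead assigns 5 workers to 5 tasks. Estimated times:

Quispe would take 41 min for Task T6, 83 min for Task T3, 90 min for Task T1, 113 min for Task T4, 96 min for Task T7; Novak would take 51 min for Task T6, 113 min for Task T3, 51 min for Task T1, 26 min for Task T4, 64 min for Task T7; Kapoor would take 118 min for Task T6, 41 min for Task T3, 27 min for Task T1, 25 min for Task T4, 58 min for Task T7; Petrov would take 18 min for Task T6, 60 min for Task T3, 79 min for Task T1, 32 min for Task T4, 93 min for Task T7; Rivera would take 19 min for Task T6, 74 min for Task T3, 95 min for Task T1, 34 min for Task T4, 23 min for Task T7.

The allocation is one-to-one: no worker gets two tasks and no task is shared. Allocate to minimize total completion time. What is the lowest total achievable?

This is the linear assignment problem.
Optimal: Quispe→Task T6 (41 min), Novak→Task T4 (26 min), Kapoor→Task T1 (27 min), Petrov→Task T3 (60 min), Rivera→Task T7 (23 min) — total 41+26+27+60+23 = 177 min.
Column-greedy (each task in turn goes to its cheapest remaining worker) gives 240 min, worse by 63.
No other one-to-one assignment undercuts 177 min.

Min total: 177 min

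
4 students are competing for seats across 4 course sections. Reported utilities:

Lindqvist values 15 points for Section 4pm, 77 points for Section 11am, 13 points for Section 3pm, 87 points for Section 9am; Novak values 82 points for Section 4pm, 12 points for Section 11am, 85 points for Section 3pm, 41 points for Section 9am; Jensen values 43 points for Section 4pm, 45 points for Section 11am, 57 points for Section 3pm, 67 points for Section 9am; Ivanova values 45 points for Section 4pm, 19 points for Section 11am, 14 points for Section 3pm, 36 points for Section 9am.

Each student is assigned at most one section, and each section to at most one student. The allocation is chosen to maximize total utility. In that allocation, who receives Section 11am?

Optimal: Lindqvist→Section 11am (77 points), Novak→Section 3pm (85 points), Jensen→Section 9am (67 points), Ivanova→Section 4pm (45 points) — total 77+85+67+45 = 274 points.
Row-greedy (each student in turn takes its best remaining section) gives 262 points, worse by 12.
Lindqvist's own top section is Section 9am (87 points), but forcing Lindqvist→Section 9am and reassigning the rest optimally gives only 262 points — worse by 12.

Lindqvist receives Section 11am.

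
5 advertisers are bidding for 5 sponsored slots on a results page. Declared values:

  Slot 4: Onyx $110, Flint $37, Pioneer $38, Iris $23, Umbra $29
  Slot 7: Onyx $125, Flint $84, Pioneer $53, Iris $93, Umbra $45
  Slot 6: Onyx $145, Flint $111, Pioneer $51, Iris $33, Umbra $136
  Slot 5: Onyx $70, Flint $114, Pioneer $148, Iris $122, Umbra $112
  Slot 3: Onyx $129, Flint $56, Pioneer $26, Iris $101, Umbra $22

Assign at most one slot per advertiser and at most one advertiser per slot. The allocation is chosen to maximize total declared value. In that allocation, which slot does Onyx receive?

This is a one-to-one assignment (maximum-weight bipartite matching).
Optimal: Onyx→Slot 4 ($110), Flint→Slot 7 ($84), Pioneer→Slot 5 ($148), Iris→Slot 3 ($101), Umbra→Slot 6 ($136) — total 110+84+148+101+136 = $579.
Column-greedy (each slot in turn goes to its best remaining advertiser) gives $543, worse by 36.
Next-best assignment: Onyx→Slot 7, Flint→Slot 4, Pioneer→Slot 5, Iris→Slot 3, Umbra→Slot 6 = $547.
Every other assignment is strictly worse.
Onyx's own top slot is Slot 6 ($145), but forcing Onyx→Slot 6 and reassigning the rest optimally gives only $507 — worse by 72.

Onyx receives Slot 4.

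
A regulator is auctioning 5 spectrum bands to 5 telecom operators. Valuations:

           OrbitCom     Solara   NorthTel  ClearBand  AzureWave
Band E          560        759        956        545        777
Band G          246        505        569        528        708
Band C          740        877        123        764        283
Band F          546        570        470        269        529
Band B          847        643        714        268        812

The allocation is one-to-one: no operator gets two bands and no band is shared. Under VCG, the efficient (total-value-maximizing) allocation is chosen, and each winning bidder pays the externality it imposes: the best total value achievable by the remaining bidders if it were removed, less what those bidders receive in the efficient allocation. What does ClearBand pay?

ClearBand pays $307M.

Efficient allocation: OrbitCom→Band B ($847M), Solara→Band F ($570M), NorthTel→Band E ($956M), ClearBand→Band C ($764M), AzureWave→Band G ($708M); total welfare W = $3845M.
ClearBand receives Band C at value $764M, so the others get W − 764 = $3081M.
Without ClearBand: best allocation of the remaining 4 bidders over all 5 bands is OrbitCom→Band B ($847M), Solara→Band C ($877M), NorthTel→Band E ($956M), AzureWave→Band G ($708M), total $3388M.
VCG payment = (others' best without ClearBand) − (others' welfare with ClearBand) = 3388 − 3081 = $307M.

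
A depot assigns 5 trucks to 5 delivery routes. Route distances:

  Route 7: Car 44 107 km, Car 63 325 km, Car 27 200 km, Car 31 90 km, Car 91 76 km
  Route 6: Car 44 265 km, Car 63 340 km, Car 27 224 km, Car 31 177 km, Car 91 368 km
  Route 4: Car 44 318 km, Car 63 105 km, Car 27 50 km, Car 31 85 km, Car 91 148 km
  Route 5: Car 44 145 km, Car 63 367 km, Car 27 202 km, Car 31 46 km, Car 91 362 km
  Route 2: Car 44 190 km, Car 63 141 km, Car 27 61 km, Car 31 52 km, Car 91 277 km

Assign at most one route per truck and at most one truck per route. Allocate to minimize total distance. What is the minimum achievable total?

Minimum total: 553 km

Optimal: Car 44→Route 6 (265 km), Car 63→Route 4 (105 km), Car 27→Route 2 (61 km), Car 31→Route 5 (46 km), Car 91→Route 7 (76 km) — total 265+105+61+46+76 = 553 km.
Column-greedy (each route in turn goes to its cheapest remaining truck) gives 589 km, worse by 36.
No other one-to-one assignment undercuts 553 km.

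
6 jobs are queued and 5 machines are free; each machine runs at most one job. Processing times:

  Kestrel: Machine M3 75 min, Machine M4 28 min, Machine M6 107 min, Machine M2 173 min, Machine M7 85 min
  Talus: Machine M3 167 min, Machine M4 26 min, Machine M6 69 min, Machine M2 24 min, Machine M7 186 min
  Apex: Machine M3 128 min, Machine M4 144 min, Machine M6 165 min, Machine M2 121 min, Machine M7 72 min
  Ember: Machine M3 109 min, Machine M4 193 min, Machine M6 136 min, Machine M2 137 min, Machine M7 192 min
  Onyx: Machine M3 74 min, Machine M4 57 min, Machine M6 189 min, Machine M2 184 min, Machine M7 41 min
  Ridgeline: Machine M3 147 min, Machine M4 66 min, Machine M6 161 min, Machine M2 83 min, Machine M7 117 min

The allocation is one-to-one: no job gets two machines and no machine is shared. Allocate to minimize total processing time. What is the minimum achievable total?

This is a one-to-one assignment (minimum-cost bipartite matching).
Optimal: Onyx→Machine M3 (74 min), Kestrel→Machine M4 (28 min), Talus→Machine M6 (69 min), Ridgeline→Machine M2 (83 min), Apex→Machine M7 (72 min) — total 74+28+69+83+72 = 326 min.
Column-greedy (each machine in turn goes to its cheapest remaining job) gives 362 min, worse by 36.
Next-best assignment: Ember→Machine M3, Kestrel→Machine M4, Talus→Machine M6, Ridgeline→Machine M2, Onyx→Machine M7 = 330 min.
Swapping Apex↔Ridgeline (Apex→Machine M2 121 min, Ridgeline→Machine M7 117 min) adds 83.

Min total: 326 min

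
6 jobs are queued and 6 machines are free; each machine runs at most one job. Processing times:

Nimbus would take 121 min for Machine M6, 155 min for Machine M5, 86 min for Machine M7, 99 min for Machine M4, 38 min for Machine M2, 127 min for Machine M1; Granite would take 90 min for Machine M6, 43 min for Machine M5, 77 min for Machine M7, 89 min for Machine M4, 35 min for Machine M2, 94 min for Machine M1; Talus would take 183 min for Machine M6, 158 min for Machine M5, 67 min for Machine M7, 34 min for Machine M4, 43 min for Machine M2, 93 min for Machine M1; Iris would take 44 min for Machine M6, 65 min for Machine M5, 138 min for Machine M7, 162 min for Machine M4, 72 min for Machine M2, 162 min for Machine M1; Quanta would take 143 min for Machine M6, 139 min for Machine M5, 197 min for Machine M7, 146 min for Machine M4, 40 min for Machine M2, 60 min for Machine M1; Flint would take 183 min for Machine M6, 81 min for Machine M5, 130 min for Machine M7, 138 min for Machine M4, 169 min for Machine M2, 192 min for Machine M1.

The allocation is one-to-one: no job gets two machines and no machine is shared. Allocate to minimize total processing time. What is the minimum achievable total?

This is the linear assignment problem.
Optimal: Nimbus→Machine M2 (38 min), Granite→Machine M7 (77 min), Talus→Machine M4 (34 min), Iris→Machine M6 (44 min), Quanta→Machine M1 (60 min), Flint→Machine M5 (81 min) — total 38+77+34+44+60+81 = 334 min.
Row-greedy (each job in turn takes its cheapest remaining machine) gives 349 min, worse by 15.

Min total: 334 min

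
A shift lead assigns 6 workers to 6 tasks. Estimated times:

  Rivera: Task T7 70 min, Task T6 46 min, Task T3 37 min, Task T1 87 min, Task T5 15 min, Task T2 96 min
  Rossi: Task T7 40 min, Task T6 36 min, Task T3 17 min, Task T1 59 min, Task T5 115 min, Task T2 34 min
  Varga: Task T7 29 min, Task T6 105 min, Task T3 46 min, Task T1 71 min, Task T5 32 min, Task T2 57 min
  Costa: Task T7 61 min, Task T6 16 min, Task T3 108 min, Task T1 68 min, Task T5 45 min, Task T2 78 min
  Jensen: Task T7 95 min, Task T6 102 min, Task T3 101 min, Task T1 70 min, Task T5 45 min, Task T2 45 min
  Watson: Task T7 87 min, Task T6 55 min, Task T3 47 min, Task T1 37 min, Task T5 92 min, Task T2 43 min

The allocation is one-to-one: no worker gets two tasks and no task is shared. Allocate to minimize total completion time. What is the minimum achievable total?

Min total: 159 min

Optimal: Rivera→Task T5 (15 min), Rossi→Task T3 (17 min), Varga→Task T7 (29 min), Costa→Task T6 (16 min), Jensen→Task T2 (45 min), Watson→Task T1 (37 min) — total 15+17+29+16+45+37 = 159 min.
Swapping Jensen↔Costa (Jensen→Task T6 102 min, Costa→Task T2 78 min) adds 119.
Every other assignment is strictly worse.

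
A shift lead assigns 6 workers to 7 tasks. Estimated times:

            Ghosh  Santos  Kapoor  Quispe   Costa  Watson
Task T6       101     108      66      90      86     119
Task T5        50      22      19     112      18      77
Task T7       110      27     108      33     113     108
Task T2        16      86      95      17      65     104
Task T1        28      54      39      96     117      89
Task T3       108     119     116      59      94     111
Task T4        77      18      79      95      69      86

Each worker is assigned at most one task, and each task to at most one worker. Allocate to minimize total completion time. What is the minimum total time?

Min total: 235 min

Optimal: Ghosh→Task T2 (16 min), Santos→Task T4 (18 min), Kapoor→Task T1 (39 min), Quispe→Task T7 (33 min), Costa→Task T5 (18 min), Watson→Task T3 (111 min) — total 16+18+39+33+18+111 = 235 min.
Row-greedy (each worker in turn takes its cheapest remaining task) gives 261 min, worse by 26.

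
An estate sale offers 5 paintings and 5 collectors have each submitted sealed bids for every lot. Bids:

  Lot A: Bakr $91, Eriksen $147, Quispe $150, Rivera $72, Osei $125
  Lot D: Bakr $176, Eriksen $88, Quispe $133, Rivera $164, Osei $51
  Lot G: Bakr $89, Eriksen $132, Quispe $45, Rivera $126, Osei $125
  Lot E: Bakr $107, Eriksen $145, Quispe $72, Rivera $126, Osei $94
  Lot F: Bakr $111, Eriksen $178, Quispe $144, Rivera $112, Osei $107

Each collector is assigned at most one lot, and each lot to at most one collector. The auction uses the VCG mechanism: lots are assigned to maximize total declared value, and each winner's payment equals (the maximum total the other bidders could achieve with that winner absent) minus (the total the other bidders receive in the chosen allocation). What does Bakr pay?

Bakr pays $38.

Efficient allocation: Bakr→Lot D ($176), Eriksen→Lot F ($178), Quispe→Lot A ($150), Rivera→Lot E ($126), Osei→Lot G ($125); total welfare W = $755.
Bakr receives Lot D at value $176, so the others get W − 176 = $579.
Without Bakr: best allocation of the remaining 4 bidders over all 5 lots is Eriksen→Lot F ($178), Quispe→Lot A ($150), Rivera→Lot D ($164), Osei→Lot G ($125), total $617.
VCG payment = (others' best without Bakr) − (others' welfare with Bakr) = 617 − 579 = $38.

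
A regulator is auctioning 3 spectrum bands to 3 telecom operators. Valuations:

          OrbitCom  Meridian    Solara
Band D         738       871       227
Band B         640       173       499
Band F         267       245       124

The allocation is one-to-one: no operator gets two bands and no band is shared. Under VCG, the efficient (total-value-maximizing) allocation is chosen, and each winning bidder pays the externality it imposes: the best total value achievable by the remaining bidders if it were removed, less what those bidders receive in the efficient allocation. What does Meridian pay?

Meridian pays $471M.

Efficient allocation: OrbitCom→Band F ($267M), Meridian→Band D ($871M), Solara→Band B ($499M); total welfare W = $1637M.
Meridian receives Band D at value $871M, so the others get W − 871 = $766M.
Without Meridian: best allocation of the remaining 2 bidders over all 3 bands is OrbitCom→Band D ($738M), Solara→Band B ($499M), total $1237M.
VCG payment = (others' best without Meridian) − (others' welfare with Meridian) = 1237 − 766 = $471M.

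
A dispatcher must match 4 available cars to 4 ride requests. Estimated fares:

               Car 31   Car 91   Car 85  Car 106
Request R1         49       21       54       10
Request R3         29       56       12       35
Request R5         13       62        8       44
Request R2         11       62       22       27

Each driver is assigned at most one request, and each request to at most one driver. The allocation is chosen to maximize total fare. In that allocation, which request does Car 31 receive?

Optimal: Car 31→Request R3 ($29), Car 91→Request R2 ($62), Car 85→Request R1 ($54), Car 106→Request R5 ($44) — total 29+62+54+44 = $189.
Max-entry greedy (repeatedly take the single best remaining cell) gives $162, worse by 27.
No other one-to-one assignment exceeds $189.
Car 31's own top request is Request R1 ($49), but forcing Car 31→Request R1 and reassigning the rest optimally gives only $171 — worse by 18.

Car 31 receives Request R3.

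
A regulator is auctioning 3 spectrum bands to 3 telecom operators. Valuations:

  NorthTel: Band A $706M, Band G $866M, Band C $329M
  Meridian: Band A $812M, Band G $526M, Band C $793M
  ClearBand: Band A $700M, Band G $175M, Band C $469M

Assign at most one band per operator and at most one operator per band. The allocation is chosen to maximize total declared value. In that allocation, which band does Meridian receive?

Optimal: NorthTel→Band G ($866M), Meridian→Band C ($793M), ClearBand→Band A ($700M) — total 866+793+700 = $2359M.
Row-greedy (each operator in turn takes its best remaining band) gives $2147M, worse by 212.
Next-best assignment: NorthTel→Band G, Meridian→Band A, ClearBand→Band C = $2147M.
Meridian's own top band is Band A ($812M), but forcing Meridian→Band A and reassigning the rest optimally gives only $2147M — worse by 212.

Meridian receives Band C.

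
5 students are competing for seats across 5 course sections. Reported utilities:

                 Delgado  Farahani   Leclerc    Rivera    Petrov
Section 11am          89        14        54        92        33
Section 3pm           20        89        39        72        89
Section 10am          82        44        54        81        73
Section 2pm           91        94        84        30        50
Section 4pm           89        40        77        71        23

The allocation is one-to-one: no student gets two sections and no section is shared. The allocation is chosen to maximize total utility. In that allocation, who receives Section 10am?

Optimal: Delgado→Section 10am (82 points), Farahani→Section 2pm (94 points), Leclerc→Section 4pm (77 points), Rivera→Section 11am (92 points), Petrov→Section 3pm (89 points) — total 82+94+77+92+89 = 434 points.
Column-greedy (each section in turn goes to its best remaining student) gives 370 points, worse by 64.
Next-best assignment: Delgado→Section 11am, Farahani→Section 2pm, Leclerc→Section 4pm, Rivera→Section 10am, Petrov→Section 3pm = 430 points.
No other one-to-one assignment exceeds 434 points.
Delgado's own top section is Section 2pm (91 points), but forcing Delgado→Section 2pm and reassigning the rest optimally gives only 422 points — worse by 12.

Delgado receives Section 10am.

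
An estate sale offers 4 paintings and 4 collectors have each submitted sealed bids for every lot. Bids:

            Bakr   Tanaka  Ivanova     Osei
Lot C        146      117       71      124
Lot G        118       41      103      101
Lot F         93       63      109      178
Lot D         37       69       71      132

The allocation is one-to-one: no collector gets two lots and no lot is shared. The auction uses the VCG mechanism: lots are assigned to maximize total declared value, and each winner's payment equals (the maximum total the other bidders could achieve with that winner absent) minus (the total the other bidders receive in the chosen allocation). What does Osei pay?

Efficient allocation: Bakr→Lot C ($146), Tanaka→Lot D ($69), Ivanova→Lot G ($103), Osei→Lot F ($178); total welfare W = $496.
Osei receives Lot F at value $178, so the others get W − 178 = $318.
Without Osei: best allocation of the remaining 3 bidders over all 4 lots is Bakr→Lot G ($118), Tanaka→Lot C ($117), Ivanova→Lot F ($109), total $344.
VCG payment = (others' best without Osei) − (others' welfare with Osei) = 344 − 318 = $26.

Osei pays $26.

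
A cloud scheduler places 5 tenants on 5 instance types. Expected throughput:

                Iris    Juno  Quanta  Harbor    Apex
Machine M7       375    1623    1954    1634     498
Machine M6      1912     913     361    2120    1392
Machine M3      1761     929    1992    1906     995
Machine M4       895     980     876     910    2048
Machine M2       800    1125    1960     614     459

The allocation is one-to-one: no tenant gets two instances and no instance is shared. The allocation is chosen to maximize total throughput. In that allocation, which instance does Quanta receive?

Optimal: Iris→Machine M3 (1761 ops/s), Juno→Machine M7 (1623 ops/s), Quanta→Machine M2 (1960 ops/s), Harbor→Machine M6 (2120 ops/s), Apex→Machine M4 (2048 ops/s) — total 1761+1623+1960+2120+2048 = 9512 ops/s.
Row-greedy (each tenant in turn takes its best remaining instance) gives 6896 ops/s, worse by 2616.
Next-best assignment: Iris→Machine M6, Juno→Machine M7, Quanta→Machine M2, Harbor→Machine M3, Apex→Machine M4 = 9449 ops/s.
Quanta's own top instance is Machine M3 (1992 ops/s), but forcing Quanta→Machine M3 and reassigning the rest optimally gives only 8711 ops/s — worse by 801.

Quanta receives Machine M2.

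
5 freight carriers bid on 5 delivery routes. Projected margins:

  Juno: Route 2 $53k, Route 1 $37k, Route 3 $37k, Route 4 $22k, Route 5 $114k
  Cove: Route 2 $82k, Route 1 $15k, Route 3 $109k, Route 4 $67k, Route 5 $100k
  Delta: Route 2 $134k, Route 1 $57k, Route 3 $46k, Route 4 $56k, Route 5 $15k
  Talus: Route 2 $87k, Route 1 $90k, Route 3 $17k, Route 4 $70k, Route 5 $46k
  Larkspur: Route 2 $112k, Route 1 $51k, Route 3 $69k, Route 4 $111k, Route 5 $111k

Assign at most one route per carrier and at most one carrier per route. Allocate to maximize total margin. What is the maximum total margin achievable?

Maximum total: $558k

This is a one-to-one assignment (maximum-weight bipartite matching).
Optimal: Juno→Route 5 ($114k), Cove→Route 3 ($109k), Delta→Route 2 ($134k), Talus→Route 1 ($90k), Larkspur→Route 4 ($111k) — total 114+109+134+90+111 = $558k.
Swapping Talus↔Cove (Talus→Route 3 $17k, Cove→Route 1 $15k) loses 167.
Every other assignment is strictly worse.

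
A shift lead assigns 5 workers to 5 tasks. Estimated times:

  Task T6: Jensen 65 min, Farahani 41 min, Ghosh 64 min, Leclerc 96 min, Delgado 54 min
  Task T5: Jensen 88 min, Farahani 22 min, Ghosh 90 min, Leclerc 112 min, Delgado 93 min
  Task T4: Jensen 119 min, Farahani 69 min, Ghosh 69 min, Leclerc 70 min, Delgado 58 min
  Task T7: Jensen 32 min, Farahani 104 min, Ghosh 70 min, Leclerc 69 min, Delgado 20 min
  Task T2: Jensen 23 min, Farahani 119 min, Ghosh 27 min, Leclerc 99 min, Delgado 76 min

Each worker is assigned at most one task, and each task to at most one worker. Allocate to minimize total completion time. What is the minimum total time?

Optimal: Jensen→Task T2 (23 min), Farahani→Task T5 (22 min), Ghosh→Task T6 (64 min), Leclerc→Task T4 (70 min), Delgado→Task T7 (20 min) — total 23+22+64+70+20 = 199 min.
Row-greedy (each worker in turn takes its cheapest remaining task) gives 236 min, worse by 37.

Minimum total: 199 min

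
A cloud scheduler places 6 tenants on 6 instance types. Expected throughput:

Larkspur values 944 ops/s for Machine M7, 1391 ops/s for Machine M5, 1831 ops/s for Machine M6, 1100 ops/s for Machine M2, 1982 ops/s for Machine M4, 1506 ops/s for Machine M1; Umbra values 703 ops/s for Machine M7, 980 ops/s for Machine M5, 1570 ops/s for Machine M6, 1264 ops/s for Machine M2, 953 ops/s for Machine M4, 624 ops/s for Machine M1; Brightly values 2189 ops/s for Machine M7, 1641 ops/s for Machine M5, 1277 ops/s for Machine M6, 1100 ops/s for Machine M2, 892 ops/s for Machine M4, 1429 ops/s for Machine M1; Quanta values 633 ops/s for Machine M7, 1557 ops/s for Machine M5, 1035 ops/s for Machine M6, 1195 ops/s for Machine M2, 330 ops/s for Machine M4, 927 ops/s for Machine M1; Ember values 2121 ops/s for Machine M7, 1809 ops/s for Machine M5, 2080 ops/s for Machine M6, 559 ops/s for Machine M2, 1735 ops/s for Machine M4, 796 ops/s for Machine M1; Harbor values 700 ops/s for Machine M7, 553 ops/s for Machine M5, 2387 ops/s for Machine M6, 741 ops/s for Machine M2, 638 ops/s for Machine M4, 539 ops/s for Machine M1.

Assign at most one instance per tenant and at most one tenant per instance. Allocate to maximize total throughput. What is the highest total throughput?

Maximum total: 10740 ops/s

This is a one-to-one assignment (maximum-weight bipartite matching).
Optimal: Larkspur→Machine M4 (1982 ops/s), Umbra→Machine M2 (1264 ops/s), Brightly→Machine M1 (1429 ops/s), Quanta→Machine M5 (1557 ops/s), Ember→Machine M7 (2121 ops/s), Harbor→Machine M6 (2387 ops/s) — total 1982+1264+1429+1557+2121+2387 = 10740 ops/s.
Row-greedy (each tenant in turn takes its best remaining instance) gives 8835 ops/s, worse by 1905.
Next-best assignment: Larkspur→Machine M1, Umbra→Machine M2, Brightly→Machine M7, Quanta→Machine M5, Ember→Machine M4, Harbor→Machine M6 = 10638 ops/s.
Checked against all permutations: 10740 ops/s is optimal.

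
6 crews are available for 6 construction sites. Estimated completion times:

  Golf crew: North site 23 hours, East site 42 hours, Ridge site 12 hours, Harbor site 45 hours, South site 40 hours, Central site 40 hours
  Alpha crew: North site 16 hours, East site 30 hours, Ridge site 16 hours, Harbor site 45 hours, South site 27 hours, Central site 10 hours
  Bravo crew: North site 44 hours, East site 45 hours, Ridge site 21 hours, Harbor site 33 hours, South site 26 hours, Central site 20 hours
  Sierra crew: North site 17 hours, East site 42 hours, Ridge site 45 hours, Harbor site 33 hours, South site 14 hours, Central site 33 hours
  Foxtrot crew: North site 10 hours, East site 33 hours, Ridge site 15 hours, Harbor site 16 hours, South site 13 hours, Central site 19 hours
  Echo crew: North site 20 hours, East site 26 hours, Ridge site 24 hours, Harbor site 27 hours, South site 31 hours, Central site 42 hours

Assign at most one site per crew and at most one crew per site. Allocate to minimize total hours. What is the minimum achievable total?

Treat this as an assignment problem: match each crew to one site.
Optimal: Golf crew→Ridge site (12 hours), Alpha crew→North site (16 hours), Bravo crew→Central site (20 hours), Sierra crew→South site (14 hours), Foxtrot crew→Harbor site (16 hours), Echo crew→East site (26 hours) — total 12+16+20+14+16+26 = 104 hours.
Min-entry greedy (repeatedly take the single cheapest remaining cell) gives 105 hours, worse by 1.
Next-best assignment: Golf crew→Ridge site, Alpha crew→Central site, Bravo crew→Harbor site, Sierra crew→South site, Foxtrot crew→North site, Echo crew→East site = 105 hours.
Every other assignment is strictly worse.

Min total: 104 hours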